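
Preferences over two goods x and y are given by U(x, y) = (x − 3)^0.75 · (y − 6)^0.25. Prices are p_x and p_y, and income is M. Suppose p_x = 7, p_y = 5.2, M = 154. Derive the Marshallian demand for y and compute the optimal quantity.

This is Cobb-Douglas in (x−3, y−6): tangency gives 0.75·p_y·(y−6) = 0.25·p_x·(x−3).
Substituting into the budget: x* = 3 + 0.75·(M − 3·p_x − 6·p_y)/p_x, and y* = 6 + 0.25·(…)/p_y.
Discretionary income = 154 − 3·7 − 6·5.2 = 101.8; y* = 6 + 0.25·101.8/5.2 = 10.8942.

y* = 10.8942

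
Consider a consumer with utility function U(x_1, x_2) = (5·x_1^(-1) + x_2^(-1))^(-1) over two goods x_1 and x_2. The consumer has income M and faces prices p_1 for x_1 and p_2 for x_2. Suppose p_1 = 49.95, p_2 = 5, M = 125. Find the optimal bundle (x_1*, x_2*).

Substitute x_2 = (x_2/x_1)·x_1 into the budget: x_1* = M/(p_1 + p_2·(x_2/x_1)).
Numerically x_2/x_1 = 1.413506, so x_1* = 125/(49.95 + 5·1.413506) = 2.1923 and x_2* = 1.413506·2.1923 = 3.0988.

x_1* = 2.1923, x_2* = 3.0988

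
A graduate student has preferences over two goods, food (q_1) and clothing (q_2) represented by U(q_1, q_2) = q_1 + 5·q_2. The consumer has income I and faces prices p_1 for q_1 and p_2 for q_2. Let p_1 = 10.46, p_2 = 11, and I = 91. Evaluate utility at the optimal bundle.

q_2 gives more utility per dollar, so spend all income on q_2: q_2* = I/p_2, q_1* = 0.
Numerically: q_1* = 0, q_2* = 8.2727.
Utility at the optimum: U(0, 8.2727) = 41.3636.

V = 41.3636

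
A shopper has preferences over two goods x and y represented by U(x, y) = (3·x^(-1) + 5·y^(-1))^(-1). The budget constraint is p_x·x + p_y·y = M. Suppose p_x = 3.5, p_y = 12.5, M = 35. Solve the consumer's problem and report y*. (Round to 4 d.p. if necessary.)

MRS = MU_x/MU_y = (3/5)·(y/x)^(2). Set equal to p_x/p_y.
Hence y/x = ((5/3)·p_x/p_y)^(1/(2)), i.e. raised to the 0.5 power.
With the ratio pinned down, the budget gives x* = M/(p_x + p_y·(y/x)) and y* = (y/x)·x*.
Numerically y/x = 0.68313, so x* = 35/(3.5 + 12.5·0.68313) = 2.9072 and y* = 0.68313·2.9072 = 1.986.

y* = 1.986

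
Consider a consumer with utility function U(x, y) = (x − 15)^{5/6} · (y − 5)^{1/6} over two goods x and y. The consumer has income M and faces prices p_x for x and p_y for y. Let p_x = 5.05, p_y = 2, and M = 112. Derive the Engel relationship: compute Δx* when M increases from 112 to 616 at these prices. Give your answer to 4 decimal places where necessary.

Δx* = 83.1683

MRS = 5·(y−5)/(x−15). Tangency with p_x/p_y gives y−5 = (1/5)·(p_x/p_y)·(x−15).
After buying the subsistence bundle (15, 5), a share 5/6 of the remaining income goes to x: x* = 15 + 5/6·(M − 15p_x − 5p_y)/p_x.
Discretionary income = 112 − 15·5.05 − 5·2 = 26.25; x* = 15 + 5/6·26.25/5.05 = 19.3317.
At M' = 616: x* = 102.5. Change: 102.5 − 19.3317 = 83.1683.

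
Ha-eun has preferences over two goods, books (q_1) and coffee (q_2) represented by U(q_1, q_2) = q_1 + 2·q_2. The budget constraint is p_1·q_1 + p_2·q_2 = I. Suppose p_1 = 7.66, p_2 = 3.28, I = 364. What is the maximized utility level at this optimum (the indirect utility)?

V = 221.9512

Linear utility — the consumer picks whichever good has higher MU/price: 1/7.66 = 0.1305 vs 2/3.28 = 0.6098.
q_2 gives more utility per dollar, so spend all income on q_2: q_2* = I/p_2, q_1* = 0.
Numerically: q_1* = 0, q_2* = 110.9756.
Utility at the optimum: U(0, 110.9756) = 221.9512.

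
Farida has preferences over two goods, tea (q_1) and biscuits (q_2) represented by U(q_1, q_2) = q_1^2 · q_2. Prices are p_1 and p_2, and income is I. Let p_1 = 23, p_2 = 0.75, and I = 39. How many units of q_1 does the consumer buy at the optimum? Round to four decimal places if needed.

q_1* = 1.1304

MU_q_1/MU_q_2 = (2·q_2)/(q_1); tangency sets this equal to p_1/p_2.
So 2·p_2·q_2 = p_1·q_1; combined with the budget, a share 2/3 of income goes to q_1.
Demand: q_1*(p_1,p_2,I) = 2/3·I/p_1 and q_2* = 1/3·I/p_2.
At p_1=23, p_2=0.75, I=39: q_1* = 2/3·39/23 = 1.1304.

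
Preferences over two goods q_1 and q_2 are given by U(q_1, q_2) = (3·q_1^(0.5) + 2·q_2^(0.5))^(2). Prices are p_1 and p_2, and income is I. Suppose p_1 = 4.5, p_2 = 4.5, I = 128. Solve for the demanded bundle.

q_1* = 19.6923, q_2* = 8.7521

From the CES first-order condition, (3/2)·(q_2/q_1)^(0.5) = p_1/p_2.
Solve for the ratio: q_2/q_1 = [(2/3)·p_1/p_2]^(2).
Substitute q_2 = (q_2/q_1)·q_1 into the budget: q_1* = I/(p_1 + p_2·(q_2/q_1)).
Numerically q_2/q_1 = 0.444444, so q_1* = 128/(4.5 + 4.5·0.444444) = 19.6923 and q_2* = 0.444444·19.6923 = 8.7521.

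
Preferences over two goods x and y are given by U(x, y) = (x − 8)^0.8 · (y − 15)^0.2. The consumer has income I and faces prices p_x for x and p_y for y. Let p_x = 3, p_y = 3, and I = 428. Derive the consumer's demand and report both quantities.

This is Cobb-Douglas in (x−8, y−15): tangency gives 0.8·p_y·(y−15) = 0.2·p_x·(x−8).
Substituting into the budget: x* = 8 + 0.8·(I − 8·p_x − 15·p_y)/p_x, and y* = 15 + 0.2·(…)/p_y.
Discretionary income = 428 − 8·3 − 15·3 = 359; x* = 8 + 0.8·359/3 = 103.7333; y* = 15 + 0.2·359/3 = 38.9333.

x* = 103.7333, y* = 38.9333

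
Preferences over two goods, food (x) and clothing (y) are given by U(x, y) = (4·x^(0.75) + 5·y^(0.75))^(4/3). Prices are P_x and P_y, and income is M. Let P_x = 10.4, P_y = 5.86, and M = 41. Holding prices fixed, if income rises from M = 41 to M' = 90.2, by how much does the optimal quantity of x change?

From the CES first-order condition, (4/5)·(y/x)^(0.25) = P_x/P_y.
Solve for the ratio: y/x = [(5/4)·P_x/P_y]^(4).
With the ratio pinned down, the budget gives x* = M/(P_x + P_y·(y/x)) and y* = (y/x)·x*.
Numerically y/x = 24.220491, so x* = 41/(10.4 + 5.86·24.220491) = 0.2691.
At M' = 90.2: x* = 0.5921. Change: 0.5921 − 0.2691 = 0.323.

Δx* = 0.323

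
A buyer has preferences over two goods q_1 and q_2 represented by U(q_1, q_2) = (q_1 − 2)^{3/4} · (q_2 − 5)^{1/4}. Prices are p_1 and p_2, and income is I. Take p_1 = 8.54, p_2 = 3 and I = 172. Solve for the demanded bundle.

q_1* = 14.2881, q_2* = 16.66

MRS = 3·(q_2−5)/(q_1−2). Tangency with p_1/p_2 gives q_2−5 = (1/3)·(p_1/p_2)·(q_1−2).
Substituting into the budget: q_1* = 2 + 0.75·(I − 2·p_1 − 5·p_2)/p_1, and q_2* = 5 + 0.25·(…)/p_2.
Discretionary income = 172 − 2·8.54 − 5·3 = 139.92; q_1* = 2 + 0.75·139.92/8.54 = 14.2881; q_2* = 5 + 0.25·139.92/3 = 16.66.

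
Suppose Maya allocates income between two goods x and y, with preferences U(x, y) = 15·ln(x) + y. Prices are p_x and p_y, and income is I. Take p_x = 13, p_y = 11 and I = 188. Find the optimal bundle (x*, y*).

Set MRS = p_x/p_y: (15/x)/1 = p_x/p_y.
So x*(p_x,p_y) = 15·p_y/p_x, independent of income; and y* = (I − 15·p_y)/p_y.
At the given prices: x* = 15·11/13 = 12.6923, and y* = 2.0909.

x* = 12.6923, y* = 2.0909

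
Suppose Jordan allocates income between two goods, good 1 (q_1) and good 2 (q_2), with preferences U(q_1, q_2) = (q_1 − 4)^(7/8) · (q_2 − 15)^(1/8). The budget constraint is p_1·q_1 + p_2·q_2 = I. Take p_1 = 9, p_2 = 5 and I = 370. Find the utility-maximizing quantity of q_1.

MRS = 7·(q_2−15)/(q_1−4). Tangency with p_1/p_2 gives q_2−15 = (1/7)·(p_1/p_2)·(q_1−4).
Substituting into the budget: q_1* = 4 + 0.875·(I − 4·p_1 − 15·p_2)/p_1, and q_2* = 15 + 0.125·(…)/p_2.
Discretionary income = 370 − 4·9 − 15·5 = 259; q_1* = 4 + 0.875·259/9 = 29.1806.

q_1* = 29.1806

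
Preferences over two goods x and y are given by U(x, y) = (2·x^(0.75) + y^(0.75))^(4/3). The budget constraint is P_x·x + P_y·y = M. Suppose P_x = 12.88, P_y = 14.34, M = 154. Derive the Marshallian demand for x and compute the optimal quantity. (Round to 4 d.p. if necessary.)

Numerically y/x = 0.040677, so x* = 154/(12.88 + 14.34·0.040677) = 11.4385.

x* = 11.4385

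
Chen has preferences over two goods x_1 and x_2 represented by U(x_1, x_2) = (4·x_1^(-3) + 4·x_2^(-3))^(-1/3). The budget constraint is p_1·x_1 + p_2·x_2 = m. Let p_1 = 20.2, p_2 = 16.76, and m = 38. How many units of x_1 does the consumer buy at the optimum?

From the CES first-order condition, (x_2/x_1)^(4) = p_1/p_2.
Solve for the ratio: x_2/x_1 = [p_1/p_2]^(0.25).
Substitute x_2 = (x_2/x_1)·x_1 into the budget: x_1* = m/(p_1 + p_2·(x_2/x_1)).
Numerically x_2/x_1 = 1.047778, so x_1* = 38/(20.2 + 16.76·1.047778) = 1.0063.

x_1* = 1.0063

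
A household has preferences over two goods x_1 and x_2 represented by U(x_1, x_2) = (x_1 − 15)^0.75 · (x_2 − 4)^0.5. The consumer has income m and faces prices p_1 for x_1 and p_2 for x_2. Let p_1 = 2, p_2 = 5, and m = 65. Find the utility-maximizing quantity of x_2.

This is Cobb-Douglas in (x_1−15, x_2−4): tangency gives 0.75·p_2·(x_2−4) = 0.5·p_1·(x_1−15).
Substituting into the budget: x_1* = 15 + 0.6·(m − 15·p_1 − 4·p_2)/p_1, and x_2* = 4 + 0.4·(…)/p_2.
Discretionary income = 65 − 15·2 − 4·5 = 15; x_2* = 4 + 0.4·15/5 = 5.2.

x_2* = 5.2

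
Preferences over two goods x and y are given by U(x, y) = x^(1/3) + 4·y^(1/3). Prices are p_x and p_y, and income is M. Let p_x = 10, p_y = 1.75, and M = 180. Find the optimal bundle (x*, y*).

MRS = MU_x/MU_y = (1/4)·(y/x)^(2/3). Set equal to p_x/p_y.
Hence y/x = (4·p_x/p_y)^(1/(2/3)), i.e. raised to the 1.5 power.
With the ratio pinned down, the budget gives x* = M/(p_x + p_y·(y/x)) and y* = (y/x)·x*.
Numerically y/x = 109.278044, so x* = 180/(10 + 1.75·109.278044) = 0.8945 and y* = 109.278044·0.8945 = 97.7459.

x* = 0.8945, y* = 97.7459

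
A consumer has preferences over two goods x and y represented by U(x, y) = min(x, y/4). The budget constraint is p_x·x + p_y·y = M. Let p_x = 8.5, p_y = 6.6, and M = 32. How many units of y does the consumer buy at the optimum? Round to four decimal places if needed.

Here 8.5 + 4·6.6 = 34.9, giving y* = 3.6676.

y* = 3.6676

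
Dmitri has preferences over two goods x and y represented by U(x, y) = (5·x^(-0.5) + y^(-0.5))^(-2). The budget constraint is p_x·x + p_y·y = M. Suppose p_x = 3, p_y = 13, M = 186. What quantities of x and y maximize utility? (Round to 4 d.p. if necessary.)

MRS = MU_x/MU_y = 5·(y/x)^(1.5). Set equal to p_x/p_y.
Solve for the ratio: y/x = [(1/5)·p_x/p_y]^(2/3).
Substitute y = (y/x)·x into the budget: x* = M/(p_x + p_y·(y/x)).
Numerically y/x = 0.128668, so x* = 186/(3 + 13·0.128668) = 39.8058 and y* = 0.128668·39.8058 = 5.1217.

x* = 39.8058, y* = 5.1217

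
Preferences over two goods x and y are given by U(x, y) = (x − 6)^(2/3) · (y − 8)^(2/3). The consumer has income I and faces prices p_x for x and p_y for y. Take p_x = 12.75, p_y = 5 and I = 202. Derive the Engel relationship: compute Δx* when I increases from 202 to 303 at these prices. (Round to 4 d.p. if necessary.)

Δx* = 3.9608

This is Cobb-Douglas in (x−6, y−8): tangency gives 2/3·p_y·(y−8) = 2/3·p_x·(x−6).
Substituting into the budget: x* = 6 + 0.5·(I − 6·p_x − 8·p_y)/p_x, and y* = 8 + 0.5·(…)/p_y.
Discretionary income = 202 − 6·12.75 − 8·5 = 85.5; x* = 6 + 0.5·85.5/12.75 = 9.3529.
At I' = 303: x* = 13.3137. Change: 13.3137 − 9.3529 = 3.9608.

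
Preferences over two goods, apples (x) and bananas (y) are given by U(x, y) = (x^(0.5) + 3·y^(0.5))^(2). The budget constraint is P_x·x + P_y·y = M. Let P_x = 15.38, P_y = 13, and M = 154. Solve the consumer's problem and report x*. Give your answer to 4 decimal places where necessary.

Substitute y = (y/x)·x into the budget: x* = M/(P_x + P_y·(y/x)).
Numerically y/x = 12.597039, so x* = 154/(15.38 + 13·12.597039) = 0.8597.

x* = 0.8597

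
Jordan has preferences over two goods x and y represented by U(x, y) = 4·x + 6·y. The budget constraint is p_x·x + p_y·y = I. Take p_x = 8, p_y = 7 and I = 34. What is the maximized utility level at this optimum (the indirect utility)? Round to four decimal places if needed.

V = 29.1429

Linear utility — the consumer picks whichever good has higher MU/price: 4/8 = 0.5 vs 6/7 = 0.8571.
y gives more utility per dollar, so spend all income on y: y* = I/p_y, x* = 0.
Numerically: x* = 0, y* = 4.8571.
Utility at the optimum: U(0, 4.8571) = 29.1429.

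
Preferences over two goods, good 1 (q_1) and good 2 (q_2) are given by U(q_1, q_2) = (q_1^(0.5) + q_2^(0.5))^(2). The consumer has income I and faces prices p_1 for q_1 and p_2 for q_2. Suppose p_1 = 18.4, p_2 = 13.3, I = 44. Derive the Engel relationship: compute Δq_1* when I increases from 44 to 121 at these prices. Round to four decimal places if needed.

Δq_1* = 1.7558

Numerically q_2/q_1 = 1.913958, so q_1* = 44/(18.4 + 13.3·1.913958) = 1.0033.
At I' = 121: q_1* = 2.7591. Change: 2.7591 − 1.0033 = 1.7558.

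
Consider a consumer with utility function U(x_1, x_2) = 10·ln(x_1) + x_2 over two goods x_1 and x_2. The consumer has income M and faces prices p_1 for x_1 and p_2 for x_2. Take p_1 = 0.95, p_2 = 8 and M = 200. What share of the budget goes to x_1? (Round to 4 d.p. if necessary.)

share on x_1 = 0.4

Set MRS = p_1/p_2: (10/x_1)/1 = p_1/p_2.
So x_1*(p_1,p_2) = 10·p_2/p_1, independent of income; and x_2* = (M − 10·p_2)/p_2.
At the given prices: x_1* = 10·8/0.95 = 84.2105, and x_2* = 15.
Expenditure on x_1: 0.95·84.2105 = 80; share = 0.4.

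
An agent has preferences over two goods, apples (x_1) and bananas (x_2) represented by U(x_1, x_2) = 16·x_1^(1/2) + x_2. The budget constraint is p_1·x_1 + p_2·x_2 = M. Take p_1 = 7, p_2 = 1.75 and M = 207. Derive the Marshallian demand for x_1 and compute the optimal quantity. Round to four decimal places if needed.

Set MRS = p_1/p_2: 8·x_1^(−1/2) = p_1/p_2.
Solve: √x_1 = 8·p_2/p_1, so x_1*(p_1,p_2) = (8·p_2/p_1)², and x_2* = (M − p_1·x_1*)/p_2.
Plugging in: x_1* = (8·1.75/7)² = 4.

x_1* = 4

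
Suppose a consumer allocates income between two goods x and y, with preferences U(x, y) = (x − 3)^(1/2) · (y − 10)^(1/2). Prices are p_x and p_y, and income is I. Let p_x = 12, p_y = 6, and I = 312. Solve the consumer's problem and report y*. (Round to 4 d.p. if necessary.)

This is Cobb-Douglas in (x−3, y−10): tangency gives 0.5·p_y·(y−10) = 0.5·p_x·(x−3).
After buying the subsistence bundle (3, 10), a share 0.5 of the remaining income goes to x: x* = 3 + 0.5·(I − 3p_x − 10p_y)/p_x.
Discretionary income = 312 − 3·12 − 10·6 = 216; y* = 10 + 0.5·216/6 = 28.

y* = 28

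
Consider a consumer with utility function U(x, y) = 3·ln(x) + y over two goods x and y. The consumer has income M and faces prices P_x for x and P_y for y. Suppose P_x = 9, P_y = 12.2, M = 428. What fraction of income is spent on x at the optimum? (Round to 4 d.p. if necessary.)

share on x = 0.0855

MU_x = 3/x, MU_y = 1. Tangency: 3/x = P_x/P_y.
So x*(P_x,P_y) = 3·P_y/P_x, independent of income; and y* = (M − 3·P_y)/P_y.
At the given prices: x* = 3·12.2/9 = 4.0667, and y* = 32.082.
Expenditure on x: 9·4.0667 = 36.6; share = 0.0855.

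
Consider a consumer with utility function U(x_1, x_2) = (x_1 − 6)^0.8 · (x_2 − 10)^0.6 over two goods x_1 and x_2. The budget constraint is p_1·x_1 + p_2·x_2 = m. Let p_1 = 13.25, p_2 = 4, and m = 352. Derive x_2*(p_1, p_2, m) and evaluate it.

x_2* = 34.9107

This is Cobb-Douglas in (x_1−6, x_2−10): tangency gives 0.8·p_2·(x_2−10) = 0.6·p_1·(x_1−6).
After buying the subsistence bundle (6, 10), a share 4/7 of the remaining income goes to x_1: x_1* = 6 + 4/7·(m − 6p_1 − 10p_2)/p_1.
Discretionary income = 352 − 6·13.25 − 10·4 = 232.5; x_2* = 10 + 3/7·232.5/4 = 34.9107.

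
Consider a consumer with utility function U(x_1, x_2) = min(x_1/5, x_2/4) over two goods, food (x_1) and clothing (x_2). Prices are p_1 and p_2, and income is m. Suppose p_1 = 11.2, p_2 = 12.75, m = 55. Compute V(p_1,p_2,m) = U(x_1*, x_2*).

V = 0.514

With perfect complements, no substitution: consume in ratio x_1:x_2 = 5:4.
Budget: p_1·x_1 + p_2·(4/5)·x_1 = m, so (5·p_1 + 4·p_2)·x_1 = 5·m.
Demand: x_1*(p_1,p_2,m) = 5·m/(5·p_1 + 4·p_2), x_2* = 4·m/(5·p_1 + 4·p_2).
Here 5·11.2 + 4·12.75 = 107, giving x_1* = 2.5701 and x_2* = 2.0561.
Utility at the optimum: U(2.5701, 2.0561) = 0.514.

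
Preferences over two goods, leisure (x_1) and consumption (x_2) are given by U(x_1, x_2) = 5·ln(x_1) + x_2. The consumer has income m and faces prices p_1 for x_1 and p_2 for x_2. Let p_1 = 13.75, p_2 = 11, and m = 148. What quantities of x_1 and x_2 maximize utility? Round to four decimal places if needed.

At the given prices: x_1* = 5·11/13.75 = 4, and x_2* = 8.4545.

x_1* = 4, x_2* = 8.4545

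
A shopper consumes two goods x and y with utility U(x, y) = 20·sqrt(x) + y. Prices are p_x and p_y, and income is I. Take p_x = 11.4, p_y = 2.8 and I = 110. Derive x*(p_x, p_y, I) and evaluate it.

x* = 6.0326

Plugging in: x* = (10·2.8/11.4)² = 6.0326.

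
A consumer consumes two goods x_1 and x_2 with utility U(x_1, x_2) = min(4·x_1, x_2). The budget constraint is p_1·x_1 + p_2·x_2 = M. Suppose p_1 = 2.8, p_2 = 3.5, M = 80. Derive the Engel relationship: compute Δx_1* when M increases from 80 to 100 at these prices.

Δx_1* = 1.1905

Demand: x_1*(p_1,p_2,M) = M/(p_1 + 4·p_2), x_2* = 4·M/(p_1 + 4·p_2).
Here 2.8 + 4·3.5 = 16.8, giving x_1* = 4.7619.
At M' = 100: x_1* = 5.9524. Change: 5.9524 − 4.7619 = 1.1905.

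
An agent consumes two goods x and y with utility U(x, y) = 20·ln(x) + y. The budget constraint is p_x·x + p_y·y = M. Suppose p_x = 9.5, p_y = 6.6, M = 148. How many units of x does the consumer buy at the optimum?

x* = 13.8947

MU_x = 20/x, MU_y = 1. Tangency: 20/x = p_x/p_y.
So x*(p_x,p_y) = 20·p_y/p_x, independent of income; and y* = (M − 20·p_y)/p_y.
At the given prices: x* = 20·6.6/9.5 = 13.8947.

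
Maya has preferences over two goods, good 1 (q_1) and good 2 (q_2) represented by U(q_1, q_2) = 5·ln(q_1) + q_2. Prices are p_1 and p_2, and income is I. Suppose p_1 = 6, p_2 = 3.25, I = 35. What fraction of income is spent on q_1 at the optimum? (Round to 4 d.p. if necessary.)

share on q_1 = 0.4643

At the given prices: q_1* = 5·3.25/6 = 2.7083, and q_2* = 5.7692.
Expenditure on q_1: 6·2.7083 = 16.25; share = 0.4643.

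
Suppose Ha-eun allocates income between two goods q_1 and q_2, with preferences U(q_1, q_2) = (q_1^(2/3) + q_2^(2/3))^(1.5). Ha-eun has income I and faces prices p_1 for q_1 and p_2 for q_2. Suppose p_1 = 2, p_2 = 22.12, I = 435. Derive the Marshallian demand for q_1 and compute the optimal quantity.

q_1* = 215.7363

Substitute q_2 = (q_2/q_1)·q_1 into the budget: q_1* = I/(p_1 + p_2·(q_2/q_1)).
Numerically q_2/q_1 = 0.000739, so q_1* = 435/(2 + 22.12·0.000739) = 215.7363.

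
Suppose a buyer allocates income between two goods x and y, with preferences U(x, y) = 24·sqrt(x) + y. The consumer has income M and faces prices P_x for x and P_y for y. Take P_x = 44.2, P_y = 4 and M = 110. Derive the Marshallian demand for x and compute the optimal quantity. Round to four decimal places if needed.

MU_x = 12/√x, MU_y = 1. Tangency: 12/√x = P_x/P_y.
Solve: √x = 12·P_y/P_x, so x*(P_x,P_y) = (12·P_y/P_x)², and y* = (M − P_x·x*)/P_y.
Plugging in: x* = (12·4/44.2)² = 1.1793.

x* = 1.1793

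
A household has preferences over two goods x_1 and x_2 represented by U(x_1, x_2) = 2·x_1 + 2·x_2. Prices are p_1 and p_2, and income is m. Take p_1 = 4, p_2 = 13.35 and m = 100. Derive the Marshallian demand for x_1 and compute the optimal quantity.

x_1* = 25

Numerically: x_1* = 25, x_2* = 0.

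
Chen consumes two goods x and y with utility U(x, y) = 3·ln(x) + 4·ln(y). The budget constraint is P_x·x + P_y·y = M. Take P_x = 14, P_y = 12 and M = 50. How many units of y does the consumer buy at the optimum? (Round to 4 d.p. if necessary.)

Tangency: MRS = (3/4)·y/x = P_x/P_y.
So 3·P_y·y = 4·P_x·x; combined with the budget, a share 3/7 of income goes to x.
Demand: x*(P_x,P_y,M) = 3/7·M/P_x and y* = 4/7·M/P_y.
At P_x=14, P_y=12, M=50: y* = 4/7·50/12 = 2.381.

y* = 2.381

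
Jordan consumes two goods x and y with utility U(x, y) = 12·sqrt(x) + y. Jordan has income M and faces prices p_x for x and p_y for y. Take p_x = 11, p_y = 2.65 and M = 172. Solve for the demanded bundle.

x* = 2.0893, y* = 56.2329

MU_x = 6/√x, MU_y = 1. Tangency: 6/√x = p_x/p_y.
Solve: √x = 6·p_y/p_x, so x*(p_x,p_y) = (6·p_y/p_x)², and y* = (M − p_x·x*)/p_y.
Plugging in: x* = (6·2.65/11)² = 2.0893, y* = 56.2329.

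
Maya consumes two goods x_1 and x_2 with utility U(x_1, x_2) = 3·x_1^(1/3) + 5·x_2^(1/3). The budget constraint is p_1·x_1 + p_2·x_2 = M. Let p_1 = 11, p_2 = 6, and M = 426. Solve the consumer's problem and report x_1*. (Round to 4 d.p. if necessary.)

From the CES first-order condition, (3/5)·(x_2/x_1)^(2/3) = p_1/p_2.
Solve for the ratio: x_2/x_1 = [(5/3)·p_1/p_2]^(1.5).
With the ratio pinned down, the budget gives x_1* = M/(p_1 + p_2·(x_2/x_1)) and x_2* = (x_2/x_1)·x_1*.
Numerically x_2/x_1 = 5.341156, so x_1* = 426/(11 + 6·5.341156) = 9.8962.

x_1* = 9.8962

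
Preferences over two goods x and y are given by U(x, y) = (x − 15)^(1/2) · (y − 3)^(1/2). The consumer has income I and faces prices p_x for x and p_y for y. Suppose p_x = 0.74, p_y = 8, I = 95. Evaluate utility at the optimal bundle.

V = 12.3094

After buying the subsistence bundle (15, 3), a share 0.5 of the remaining income goes to x: x* = 15 + 0.5·(I − 15p_x − 3p_y)/p_x.
Discretionary income = 95 − 15·0.74 − 3·8 = 59.9; x* = 15 + 0.5·59.9/0.74 = 55.473; y* = 3 + 0.5·59.9/8 = 6.7438.
Utility at the optimum: U(55.473, 6.7438) = 12.3094.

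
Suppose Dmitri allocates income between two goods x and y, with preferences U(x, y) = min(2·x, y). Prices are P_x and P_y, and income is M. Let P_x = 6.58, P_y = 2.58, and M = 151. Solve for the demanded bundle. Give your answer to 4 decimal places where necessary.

Leontief preferences: the optimum is at the kink where x/1 = y/2, i.e. y = 2·x.
Budget: P_x·x + P_y·2·x = M, so (P_x + 2·P_y)·x = M.
Demand: x*(P_x,P_y,M) = M/(P_x + 2·P_y), y* = 2·M/(P_x + 2·P_y).
Here 6.58 + 2·2.58 = 11.74, giving x* = 12.862 and y* = 25.724.

x* = 12.862, y* = 25.724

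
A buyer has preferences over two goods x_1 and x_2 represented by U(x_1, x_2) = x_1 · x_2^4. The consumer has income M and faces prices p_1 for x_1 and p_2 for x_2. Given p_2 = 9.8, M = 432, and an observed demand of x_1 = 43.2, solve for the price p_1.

p_1 = 2

Tangency: MRS = (1/4)·x_2/x_1 = p_1/p_2.
So p_2·x_2 = 4·p_1·x_1; combined with the budget, a share 0.2 of income goes to x_1.
Demand: x_1*(p_1,p_2,M) = 0.2·M/p_1 and x_2* = 0.8·M/p_2.
Set x_1* = 43.2 in the demand function and solve for p_1: p_1 = 2.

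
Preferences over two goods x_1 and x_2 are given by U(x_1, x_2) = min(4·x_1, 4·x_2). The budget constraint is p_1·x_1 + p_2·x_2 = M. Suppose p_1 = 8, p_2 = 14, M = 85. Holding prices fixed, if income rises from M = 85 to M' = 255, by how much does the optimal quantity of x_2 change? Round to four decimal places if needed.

With perfect complements, no substitution: consume in ratio x_1:x_2 = 4:4.
Budget: p_1·x_1 + p_2·x_1 = M, so (4·p_1 + 4·p_2)·x_1 = 4·M.
Demand: x_1*(p_1,p_2,M) = 4·M/(4·p_1 + 4·p_2), x_2* = 4·M/(4·p_1 + 4·p_2).
Here 4·8 + 4·14 = 88, giving x_2* = 3.8636.
At M' = 255: x_2* = 11.5909. Change: 11.5909 − 3.8636 = 7.7273.

Δx_2* = 7.7273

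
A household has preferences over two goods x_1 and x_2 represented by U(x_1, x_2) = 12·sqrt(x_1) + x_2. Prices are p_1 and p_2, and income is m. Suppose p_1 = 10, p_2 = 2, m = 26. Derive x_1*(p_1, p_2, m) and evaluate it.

x_1* = 1.44

Plugging in: x_1* = (6·2/10)² = 1.44.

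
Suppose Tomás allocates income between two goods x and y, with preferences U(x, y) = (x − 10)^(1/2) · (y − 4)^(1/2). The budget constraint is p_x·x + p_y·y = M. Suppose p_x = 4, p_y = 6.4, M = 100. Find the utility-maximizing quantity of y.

y* = 6.6875

MRS = (y−4)/(x−10). Tangency with p_x/p_y gives y−4 = (p_x/p_y)·(x−10).
After buying the subsistence bundle (10, 4), a share 0.5 of the remaining income goes to x: x* = 10 + 0.5·(M − 10p_x − 4p_y)/p_x.
Discretionary income = 100 − 10·4 − 4·6.4 = 34.4; y* = 4 + 0.5·34.4/6.4 = 6.6875.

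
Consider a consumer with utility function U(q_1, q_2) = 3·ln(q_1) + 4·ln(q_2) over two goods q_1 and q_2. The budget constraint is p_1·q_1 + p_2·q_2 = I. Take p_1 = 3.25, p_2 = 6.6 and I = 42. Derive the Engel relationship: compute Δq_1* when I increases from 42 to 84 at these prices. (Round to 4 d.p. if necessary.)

The MRS is (3/4)·q_2/q_1. Set MRS = p_1/p_2.
So 3·p_2·q_2 = 4·p_1·q_1; combined with the budget, a share 3/7 of income goes to q_1.
Demand: q_1*(p_1,p_2,I) = 3/7·I/p_1 and q_2* = 4/7·I/p_2.
At p_1=3.25, p_2=6.6, I=42: q_1* = 3/7·42/3.25 = 5.5385.
At I' = 84: q_1* = 11.0769. Change: 11.0769 − 5.5385 = 5.5385.

Δq_1* = 5.5385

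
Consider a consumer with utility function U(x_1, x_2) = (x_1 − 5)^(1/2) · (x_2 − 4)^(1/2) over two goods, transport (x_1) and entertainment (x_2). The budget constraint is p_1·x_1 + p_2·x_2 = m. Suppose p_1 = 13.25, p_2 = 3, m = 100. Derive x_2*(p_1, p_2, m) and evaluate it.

This is Cobb-Douglas in (x_1−5, x_2−4): tangency gives 0.5·p_2·(x_2−4) = 0.5·p_1·(x_1−5).
After buying the subsistence bundle (5, 4), a share 0.5 of the remaining income goes to x_1: x_1* = 5 + 0.5·(m − 5p_1 − 4p_2)/p_1.
Discretionary income = 100 − 5·13.25 − 4·3 = 21.75; x_2* = 4 + 0.5·21.75/3 = 7.625.

x_2* = 7.625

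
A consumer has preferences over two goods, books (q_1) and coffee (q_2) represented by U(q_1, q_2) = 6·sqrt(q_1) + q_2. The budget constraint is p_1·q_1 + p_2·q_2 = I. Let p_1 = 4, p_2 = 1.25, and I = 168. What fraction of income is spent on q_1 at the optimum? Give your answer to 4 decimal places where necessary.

Set MRS = p_1/p_2: 3·q_1^(−1/2) = p_1/p_2.
Thus q_1* = (3·p_2/p_1)² — independent of I — with the rest of income spent on q_2.
Plugging in: q_1* = (3·1.25/4)² = 0.8789, q_2* = 131.5875.
Expenditure on q_1: 4·0.8789 = 3.5156; share = 0.0209.

share on q_1 = 0.0209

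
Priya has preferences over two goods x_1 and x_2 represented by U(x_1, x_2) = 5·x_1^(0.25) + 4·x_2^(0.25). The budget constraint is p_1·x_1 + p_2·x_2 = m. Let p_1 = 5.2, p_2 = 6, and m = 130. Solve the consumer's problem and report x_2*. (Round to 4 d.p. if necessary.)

MU_x_1 ∝ 5·x_1^(-0.75), MU_x_2 ∝ 4·x_2^(-0.75), so MRS = (5/4)·(x_2/x_1)^(0.75) = p_1/p_2.
Hence x_2/x_1 = ((4/5)·p_1/p_2)^(1/(0.75)), i.e. raised to the 4/3 power.
With the ratio pinned down, the budget gives x_1* = m/(p_1 + p_2·(x_2/x_1)) and x_2* = (x_2/x_1)·x_1*.
Numerically x_2/x_1 = 0.613653, so x_1* = 130/(5.2 + 6·0.613653) = 14.6365 and x_2* = 0.613653·14.6365 = 8.9817.

x_2* = 8.9817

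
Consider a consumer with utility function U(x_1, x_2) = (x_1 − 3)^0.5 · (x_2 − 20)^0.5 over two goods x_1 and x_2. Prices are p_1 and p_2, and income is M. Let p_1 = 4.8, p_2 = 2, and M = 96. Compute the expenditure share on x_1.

share on x_1 = 0.3667

This is Cobb-Douglas in (x_1−3, x_2−20): tangency gives 0.5·p_2·(x_2−20) = 0.5·p_1·(x_1−3).
After buying the subsistence bundle (3, 20), a share 0.5 of the remaining income goes to x_1: x_1* = 3 + 0.5·(M − 3p_1 − 20p_2)/p_1.
Discretionary income = 96 − 3·4.8 − 20·2 = 41.6; x_1* = 3 + 0.5·41.6/4.8 = 7.3333; x_2* = 20 + 0.5·41.6/2 = 30.4.
Expenditure on x_1: 4.8·7.3333 = 35.2; share = 0.3667.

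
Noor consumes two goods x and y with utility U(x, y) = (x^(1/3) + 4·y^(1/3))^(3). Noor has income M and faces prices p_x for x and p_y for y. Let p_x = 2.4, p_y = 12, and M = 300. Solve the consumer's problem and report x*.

x* = 27.3062

From the CES first-order condition, (1/4)·(y/x)^(2/3) = p_x/p_y.
Solve for the ratio: y/x = [4·p_x/p_y]^(1.5).
Substitute y = (y/x)·x into the budget: x* = M/(p_x + p_y·(y/x)).
Numerically y/x = 0.715542, so x* = 300/(2.4 + 12·0.715542) = 27.3062.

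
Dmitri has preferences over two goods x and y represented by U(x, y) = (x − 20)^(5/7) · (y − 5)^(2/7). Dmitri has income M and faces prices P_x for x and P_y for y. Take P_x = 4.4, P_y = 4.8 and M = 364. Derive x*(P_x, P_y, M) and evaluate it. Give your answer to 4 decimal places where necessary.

x* = 60.9091

Substituting into the budget: x* = 20 + 5/7·(M − 20·P_x − 5·P_y)/P_x, and y* = 5 + 2/7·(…)/P_y.
Discretionary income = 364 − 20·4.4 − 5·4.8 = 252; x* = 20 + 5/7·252/4.4 = 60.9091.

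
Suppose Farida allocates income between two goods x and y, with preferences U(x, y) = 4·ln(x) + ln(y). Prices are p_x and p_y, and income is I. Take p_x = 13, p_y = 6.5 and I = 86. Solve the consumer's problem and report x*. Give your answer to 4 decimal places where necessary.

x* = 5.2923

The MRS is 4·y/x. Set MRS = p_x/p_y.
So 4·p_y·y = p_x·x; combined with the budget, a share 0.8 of income goes to x.
Demand: x*(p_x,p_y,I) = 0.8·I/p_x and y* = 0.2·I/p_y.
At p_x=13, p_y=6.5, I=86: x* = 0.8·86/13 = 5.2923.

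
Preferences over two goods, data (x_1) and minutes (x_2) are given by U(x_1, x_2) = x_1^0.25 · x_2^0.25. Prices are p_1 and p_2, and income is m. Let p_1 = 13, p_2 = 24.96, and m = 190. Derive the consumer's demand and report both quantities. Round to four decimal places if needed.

Tangency: MRS = x_2/x_1 = p_1/p_2.
So 0.25·p_2·x_2 = 0.25·p_1·x_1; combined with the budget, a share 0.5 of income goes to x_1.
Demand: x_1*(p_1,p_2,m) = 0.5·m/p_1 and x_2* = 0.5·m/p_2.
At p_1=13, p_2=24.96, m=190: x_1* = 0.5·190/13 = 7.3077, x_2* = 3.8061.

x_1* = 7.3077, x_2* = 3.8061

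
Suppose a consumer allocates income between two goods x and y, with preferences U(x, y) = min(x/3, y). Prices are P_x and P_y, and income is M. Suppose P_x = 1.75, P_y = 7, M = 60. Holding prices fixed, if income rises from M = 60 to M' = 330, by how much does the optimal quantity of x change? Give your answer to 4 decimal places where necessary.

With perfect complements, no substitution: consume in ratio x:y = 3:1.
Budget: P_x·x + P_y·(1/3)·x = M, so (3·P_x + P_y)·x = 3·M.
Demand: x*(P_x,P_y,M) = 3·M/(3·P_x + P_y), y* = M/(3·P_x + P_y).
Here 3·1.75 + 7 = 12.25, giving x* = 14.6939.
At M' = 330: x* = 80.8163. Change: 80.8163 − 14.6939 = 66.1224.

Δx* = 66.1224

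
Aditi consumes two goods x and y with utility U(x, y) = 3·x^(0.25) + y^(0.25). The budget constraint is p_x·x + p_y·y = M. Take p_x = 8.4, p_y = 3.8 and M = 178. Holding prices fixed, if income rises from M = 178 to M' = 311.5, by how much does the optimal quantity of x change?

Δx* = 12.2152

MU_x ∝ 3·x^(-0.75), MU_y ∝ y^(-0.75), so MRS = 3·(y/x)^(0.75) = p_x/p_y.
Solve for the ratio: y/x = [(1/3)·p_x/p_y]^(4/3).
With the ratio pinned down, the budget gives x* = M/(p_x + p_y·(y/x)) and y* = (y/x)·x*.
Numerically y/x = 0.665527, so x* = 178/(8.4 + 3.8·0.665527) = 16.2869.
At M' = 311.5: x* = 28.5021. Change: 28.5021 − 16.2869 = 12.2152.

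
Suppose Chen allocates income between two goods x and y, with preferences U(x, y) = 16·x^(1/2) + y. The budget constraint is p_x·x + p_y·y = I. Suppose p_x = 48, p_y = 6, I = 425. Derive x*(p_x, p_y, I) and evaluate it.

MU_x = 8/√x, MU_y = 1. Tangency: 8/√x = p_x/p_y.
Thus x* = (8·p_y/p_x)² — independent of I — with the rest of income spent on y.
Plugging in: x* = (8·6/48)² = 1.

x* = 1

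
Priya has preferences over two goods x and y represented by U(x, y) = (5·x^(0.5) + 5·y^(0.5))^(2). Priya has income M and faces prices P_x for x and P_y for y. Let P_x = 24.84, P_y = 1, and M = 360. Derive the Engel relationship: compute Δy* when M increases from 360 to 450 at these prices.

Δy* = 86.517

MU_x ∝ 5·x^(-0.5), MU_y ∝ 5·y^(-0.5), so MRS = (y/x)^(0.5) = P_x/P_y.
Solve for the ratio: y/x = [P_x/P_y]^(2).
With the ratio pinned down, the budget gives x* = M/(P_x + P_y·(y/x)) and y* = (y/x)·x*.
Numerically y/x = 617.0256, so x* = 360/(24.84 + 1·617.0256) = 0.5609 and y* = 617.0256·0.5609 = 346.0681.
At M' = 450: y* = 432.5851. Change: 432.5851 − 346.0681 = 86.517.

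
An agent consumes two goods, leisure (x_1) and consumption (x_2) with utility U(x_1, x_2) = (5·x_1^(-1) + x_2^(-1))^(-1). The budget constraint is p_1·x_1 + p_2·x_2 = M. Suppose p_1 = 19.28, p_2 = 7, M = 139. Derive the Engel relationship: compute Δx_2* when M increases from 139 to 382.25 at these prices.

MRS = MU_x_1/MU_x_2 = 5·(x_2/x_1)^(2). Set equal to p_1/p_2.
Solve for the ratio: x_2/x_1 = [(1/5)·p_1/p_2]^(0.5).
With the ratio pinned down, the budget gives x_1* = M/(p_1 + p_2·(x_2/x_1)) and x_2* = (x_2/x_1)·x_1*.
Numerically x_2/x_1 = 0.742198, so x_1* = 139/(19.28 + 7·0.742198) = 5.6792 and x_2* = 0.742198·5.6792 = 4.2151.
At M' = 382.25: x_2* = 11.5914. Change: 11.5914 − 4.2151 = 7.3764.

Δx_2* = 7.3764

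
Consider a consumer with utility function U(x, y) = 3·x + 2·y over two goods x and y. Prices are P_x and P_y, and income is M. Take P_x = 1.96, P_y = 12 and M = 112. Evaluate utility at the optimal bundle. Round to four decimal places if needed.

Perfect substitutes: compare marginal utility per dollar. 3/P_x vs 2/P_y → 1.5306 vs 0.1667.
x gives more utility per dollar, so spend all income on x: x* = M/P_x, y* = 0.
Numerically: x* = 57.1429, y* = 0.
Utility at the optimum: U(57.1429, 0) = 171.4286.

V = 171.4286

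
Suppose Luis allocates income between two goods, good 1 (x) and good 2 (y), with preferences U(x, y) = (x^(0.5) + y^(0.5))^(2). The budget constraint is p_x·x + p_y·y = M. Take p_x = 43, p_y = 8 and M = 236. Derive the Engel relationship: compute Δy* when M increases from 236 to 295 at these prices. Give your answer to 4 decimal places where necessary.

From the CES first-order condition, (y/x)^(0.5) = p_x/p_y.
Hence y/x = (p_x/p_y)^(1/(0.5)), i.e. raised to the 2 power.
With the ratio pinned down, the budget gives x* = M/(p_x + p_y·(y/x)) and y* = (y/x)·x*.
Numerically y/x = 28.890625, so x* = 236/(43 + 8·28.890625) = 0.8609 and y* = 28.890625·0.8609 = 24.8725.
At M' = 295: y* = 31.0907. Change: 31.0907 − 24.8725 = 6.2181.

Δy* = 6.2181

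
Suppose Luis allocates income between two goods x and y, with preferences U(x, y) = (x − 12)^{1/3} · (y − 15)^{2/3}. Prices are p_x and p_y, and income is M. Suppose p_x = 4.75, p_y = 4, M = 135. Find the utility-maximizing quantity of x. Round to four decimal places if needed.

x* = 13.2632

Let x' = x−12, y' = y−15. MRS = (1/2)·y'/x' = p_x/p_y.
Substituting into the budget: x* = 12 + 1/3·(M − 12·p_x − 15·p_y)/p_x, and y* = 15 + 2/3·(…)/p_y.
Discretionary income = 135 − 12·4.75 − 15·4 = 18; x* = 12 + 1/3·18/4.75 = 13.2632.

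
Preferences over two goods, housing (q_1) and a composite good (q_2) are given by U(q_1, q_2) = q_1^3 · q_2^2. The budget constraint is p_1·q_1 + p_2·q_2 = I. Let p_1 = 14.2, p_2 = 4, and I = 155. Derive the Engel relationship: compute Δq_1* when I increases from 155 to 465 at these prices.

Δq_1* = 13.0986

MU_q_1/MU_q_2 = (3·q_2)/(2·q_1); tangency sets this equal to p_1/p_2.
So 3·p_2·q_2 = 2·p_1·q_1; combined with the budget, a share 0.6 of income goes to q_1.
Demand: q_1*(p_1,p_2,I) = 0.6·I/p_1 and q_2* = 0.4·I/p_2.
At p_1=14.2, p_2=4, I=155: q_1* = 0.6·155/14.2 = 6.5493.
At I' = 465: q_1* = 19.6479. Change: 19.6479 − 6.5493 = 13.0986.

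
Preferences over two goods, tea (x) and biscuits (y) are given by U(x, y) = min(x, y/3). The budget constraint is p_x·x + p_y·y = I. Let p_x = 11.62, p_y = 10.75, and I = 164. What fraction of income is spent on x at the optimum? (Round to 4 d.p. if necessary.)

share on x = 0.2649

Leontief preferences: the optimum is at the kink where x/1 = y/3, i.e. y = 3·x.
Budget: p_x·x + p_y·3·x = I, so (p_x + 3·p_y)·x = I.
Demand: x*(p_x,p_y,I) = I/(p_x + 3·p_y), y* = 3·I/(p_x + 3·p_y).
Here 11.62 + 3·10.75 = 43.87, giving x* = 3.7383 and y* = 11.215.
Expenditure on x: 11.62·3.7383 = 43.4393; share = 0.2649.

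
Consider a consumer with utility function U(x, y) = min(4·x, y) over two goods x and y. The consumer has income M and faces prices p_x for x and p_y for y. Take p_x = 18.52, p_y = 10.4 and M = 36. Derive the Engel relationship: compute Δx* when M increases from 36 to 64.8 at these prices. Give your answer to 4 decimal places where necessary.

With perfect complements, no substitution: consume in ratio x:y = 1:4.
Budget: p_x·x + p_y·4·x = M, so (p_x + 4·p_y)·x = M.
Demand: x*(p_x,p_y,M) = M/(p_x + 4·p_y), y* = 4·M/(p_x + 4·p_y).
Here 18.52 + 4·10.4 = 60.12, giving x* = 0.5988.
At M' = 64.8: x* = 1.0778. Change: 1.0778 − 0.5988 = 0.479.

Δx* = 0.479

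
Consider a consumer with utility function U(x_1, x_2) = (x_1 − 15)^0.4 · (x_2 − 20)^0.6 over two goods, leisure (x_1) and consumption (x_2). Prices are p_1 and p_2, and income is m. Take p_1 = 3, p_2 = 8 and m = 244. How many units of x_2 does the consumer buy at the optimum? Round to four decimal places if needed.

Substituting into the budget: x_1* = 15 + 0.4·(m − 15·p_1 − 20·p_2)/p_1, and x_2* = 20 + 0.6·(…)/p_2.
Discretionary income = 244 − 15·3 − 20·8 = 39; x_2* = 20 + 0.6·39/8 = 22.925.

x_2* = 22.925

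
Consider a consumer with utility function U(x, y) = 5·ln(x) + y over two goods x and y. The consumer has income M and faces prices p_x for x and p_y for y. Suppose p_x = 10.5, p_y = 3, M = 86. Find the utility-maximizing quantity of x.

MU_x = 5/x, MU_y = 1. Tangency: 5/x = p_x/p_y.
So x*(p_x,p_y) = 5·p_y/p_x, independent of income; and y* = (M − 5·p_y)/p_y.
At the given prices: x* = 5·3/10.5 = 1.4286.

x* = 1.4286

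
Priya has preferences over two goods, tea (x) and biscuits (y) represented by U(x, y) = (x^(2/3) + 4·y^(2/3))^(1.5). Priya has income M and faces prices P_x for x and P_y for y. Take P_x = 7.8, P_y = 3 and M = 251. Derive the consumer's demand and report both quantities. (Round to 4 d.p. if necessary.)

x* = 0.0742, y* = 83.4737

MU_x ∝ x^(-1/3), MU_y ∝ 4·y^(-1/3), so MRS = (1/4)·(y/x)^(1/3) = P_x/P_y.
Solve for the ratio: y/x = [4·P_x/P_y]^(3).
Substitute y = (y/x)·x into the budget: x* = M/(P_x + P_y·(y/x)).
Numerically y/x = 1124.864, so x* = 251/(7.8 + 3·1124.864) = 0.0742 and y* = 1124.864·0.0742 = 83.4737.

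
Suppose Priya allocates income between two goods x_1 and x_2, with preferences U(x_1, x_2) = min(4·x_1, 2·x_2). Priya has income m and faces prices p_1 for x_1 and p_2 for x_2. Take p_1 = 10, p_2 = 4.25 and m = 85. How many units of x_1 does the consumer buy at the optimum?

x_1* = 4.5946

Leontief preferences: the optimum is at the kink where x_1/2 = x_2/4, i.e. x_2 = 2·x_1.
Budget: p_1·x_1 + p_2·2·x_1 = m, so (2·p_1 + 4·p_2)·x_1 = 2·m.
Demand: x_1*(p_1,p_2,m) = 2·m/(2·p_1 + 4·p_2), x_2* = 4·m/(2·p_1 + 4·p_2).
Here 2·10 + 4·4.25 = 37, giving x_1* = 4.5946.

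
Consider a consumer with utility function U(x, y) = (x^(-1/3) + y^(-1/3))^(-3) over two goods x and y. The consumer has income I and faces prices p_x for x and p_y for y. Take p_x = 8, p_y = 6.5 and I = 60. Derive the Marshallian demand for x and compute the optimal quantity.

x* = 3.8473

MRS = MU_x/MU_y = (y/x)^(4/3). Set equal to p_x/p_y.
Hence y/x = (p_x/p_y)^(1/(4/3)), i.e. raised to the 0.75 power.
With the ratio pinned down, the budget gives x* = I/(p_x + p_y·(y/x)) and y* = (y/x)·x*.
Numerically y/x = 1.16851, so x* = 60/(8 + 6.5·1.16851) = 3.8473.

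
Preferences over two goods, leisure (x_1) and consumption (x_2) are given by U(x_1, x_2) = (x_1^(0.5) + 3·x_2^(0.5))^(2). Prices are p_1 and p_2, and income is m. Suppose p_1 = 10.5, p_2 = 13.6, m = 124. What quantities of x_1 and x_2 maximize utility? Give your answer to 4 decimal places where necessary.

x_1* = 1.4857, x_2* = 7.9706

MU_x_1 ∝ x_1^(-0.5), MU_x_2 ∝ 3·x_2^(-0.5), so MRS = (1/3)·(x_2/x_1)^(0.5) = p_1/p_2.
Hence x_2/x_1 = (3·p_1/p_2)^(1/(0.5)), i.e. raised to the 2 power.
Substitute x_2 = (x_2/x_1)·x_1 into the budget: x_1* = m/(p_1 + p_2·(x_2/x_1)).
Numerically x_2/x_1 = 5.364673, so x_1* = 124/(10.5 + 13.6·5.364673) = 1.4857 and x_2* = 5.364673·1.4857 = 7.9706.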